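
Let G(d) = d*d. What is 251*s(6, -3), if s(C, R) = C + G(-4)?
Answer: 5522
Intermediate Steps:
G(d) = d²
s(C, R) = 16 + C (s(C, R) = C + (-4)² = C + 16 = 16 + C)
251*s(6, -3) = 251*(16 + 6) = 251*22 = 5522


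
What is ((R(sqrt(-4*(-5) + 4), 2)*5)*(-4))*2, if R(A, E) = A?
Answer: -80*sqrt(6) ≈ -195.96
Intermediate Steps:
((R(sqrt(-4*(-5) + 4), 2)*5)*(-4))*2 = ((sqrt(-4*(-5) + 4)*5)*(-4))*2 = ((sqrt(20 + 4)*5)*(-4))*2 = ((sqrt(24)*5)*(-4))*2 = (((2*sqrt(6))*5)*(-4))*2 = ((10*sqrt(6))*(-4))*2 = -40*sqrt(6)*2 = -80*sqrt(6)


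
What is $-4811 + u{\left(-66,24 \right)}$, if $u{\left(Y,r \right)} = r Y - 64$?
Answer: $-6459$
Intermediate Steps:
$u{\left(Y,r \right)} = -64 + Y r$ ($u{\left(Y,r \right)} = Y r - 64 = -64 + Y r$)
$-4811 + u{\left(-66,24 \right)} = -4811 - 1648 = -6459$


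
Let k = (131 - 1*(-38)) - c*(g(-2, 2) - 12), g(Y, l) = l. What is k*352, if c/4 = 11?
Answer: 214368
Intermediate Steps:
c = 44 (c = 4*11 = 44)
k = 609 (k = (131 - 1*(-38)) - 44*(2 - 12) = (131 + 38) - 44*(-10) = 169 - 1*(-440) = 169 + 440 = 609)
k*352 = 609*352 = 214368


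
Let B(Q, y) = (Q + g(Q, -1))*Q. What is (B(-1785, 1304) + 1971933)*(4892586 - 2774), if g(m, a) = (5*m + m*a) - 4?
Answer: 87577501102776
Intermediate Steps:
g(m, a) = -4 + 5*m + a*m (g(m, a) = (5*m + a*m) - 4 = -4 + 5*m + a*m)
B(Q, y) = Q*(-4 + 5*Q) (B(Q, y) = (Q + (-4 + 5*Q - Q))*Q = (Q + (-4 + 4*Q))*Q = (-4 + 5*Q)*Q = Q*(-4 + 5*Q))
(B(-1785, 1304) + 1971933)*(4892586 - 2774) = (-1785*(-4 + 5*(-1785)) + 1971933)*(4892586 - 2774) = (-1785*(-4 - 8925) + 1971933)*4889812 = (-1785*(-8929) + 1971933)*4889812 = (15938265 + 1971933)*4889812 = 17910198*4889812 = 87577501102776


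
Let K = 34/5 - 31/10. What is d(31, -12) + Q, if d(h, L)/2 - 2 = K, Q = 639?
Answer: 3252/5 ≈ 650.40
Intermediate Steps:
K = 37/10 (K = 34*(1/5) - 31*1/10 = 34/5 - 31/10 = 37/10 ≈ 3.7000)
d(h, L) = 57/5 (d(h, L) = 4 + 2*(37/10) = 4 + 37/5 = 57/5)
d(31, -12) + Q = 57/5 + 639 = 3252/5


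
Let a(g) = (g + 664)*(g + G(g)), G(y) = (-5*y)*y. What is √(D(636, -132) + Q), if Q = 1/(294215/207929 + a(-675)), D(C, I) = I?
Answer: I*√3585930778129070141253524165/5212114951415 ≈ 11.489*I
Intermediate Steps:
G(y) = -5*y²
a(g) = (664 + g)*(g - 5*g²) (a(g) = (g + 664)*(g - 5*g²) = (664 + g)*(g - 5*g²))
Q = 207929/5212114951415 (Q = 1/(294215/207929 - 675*(664 - 3319*(-675) - 5*(-675)²)) = 1/(294215*(1/207929) - 675*(664 + 2240325 - 5*455625)) = 1/(294215/207929 - 675*(664 + 2240325 - 2278125)) = 1/(294215/207929 - 675*(-37136)) = 1/(294215/207929 + 25066800) = 1/(5212114951415/207929) = 207929/5212114951415 ≈ 3.9893e-8)
√(D(636, -132) + Q) = √(-132 + 207929/5212114951415) = √(-687999173378851/5212114951415) = I*√3585930778129070141253524165/5212114951415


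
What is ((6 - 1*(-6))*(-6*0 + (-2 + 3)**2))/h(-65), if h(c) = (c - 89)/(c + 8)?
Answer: 342/77 ≈ 4.4416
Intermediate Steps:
h(c) = (-89 + c)/(8 + c)
((6 - 1*(-6))*(-6*0 + (-2 + 3)**2))/h(-65) = ((6 - 1*(-6))*(-6*0 + (-2 + 3)**2))/(((-89 - 65)/(8 - 65))) = ((6 + 6)*(0 + 1**2))/((-154/(-57))) = (12*(0 + 1))/((-1/57*(-154))) = (12*1)/(154/57) = 12*(57/154) = 342/77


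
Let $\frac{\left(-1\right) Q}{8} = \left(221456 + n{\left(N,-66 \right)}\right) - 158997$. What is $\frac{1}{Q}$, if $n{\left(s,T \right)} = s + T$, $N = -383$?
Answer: $- \frac{1}{496080} \approx -2.0158 \cdot 10^{-6}$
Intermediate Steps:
$n{\left(s,T \right)} = T + s$
$Q = -496080$ ($Q = - 8 \left(\left(221456 - 449\right) - 158997\right) = - 8 \left(221007 - 158997\right) = \left(-8\right) 62010 = -496080$)
$\frac{1}{Q} = \frac{1}{-496080} = - \frac{1}{496080}$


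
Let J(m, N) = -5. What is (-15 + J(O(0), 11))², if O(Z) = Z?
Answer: 400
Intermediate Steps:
(-15 + J(O(0), 11))² = (-15 - 5)² = (-20)² = 400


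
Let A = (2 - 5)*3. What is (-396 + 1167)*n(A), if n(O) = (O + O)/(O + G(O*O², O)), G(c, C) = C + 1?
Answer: 13878/17 ≈ 816.35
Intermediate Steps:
A = -9 (A = -3*3 = -9)
G(c, C) = 1 + C
n(O) = 2*O/(1 + 2*O) (n(O) = (O + O)/(O + (1 + O)) = (2*O)/(1 + 2*O) = 2*O/(1 + 2*O))
(-396 + 1167)*n(A) = (-396 + 1167)*(2*(-9)/(1 + 2*(-9))) = 771*(2*(-9)/(1 - 18)) = 771*(2*(-9)/(-17)) = 771*(2*(-9)*(-1/17)) = 771*(18/17) = 13878/17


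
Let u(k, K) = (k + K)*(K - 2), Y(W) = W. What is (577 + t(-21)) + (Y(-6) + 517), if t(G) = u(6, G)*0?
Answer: 1088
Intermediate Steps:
u(k, K) = (-2 + K)*(K + k) (u(k, K) = (K + k)*(-2 + K) = (-2 + K)*(K + k))
t(G) = 0 (t(G) = (G**2 - 2*G - 2*6 + G*6)*0 = (G**2 - 2*G - 12 + 6*G)*0 = (-12 + G**2 + 4*G)*0 = 0)
(577 + t(-21)) + (Y(-6) + 517) = (577 + 0) + (-6 + 517) = 577 + 511 = 1088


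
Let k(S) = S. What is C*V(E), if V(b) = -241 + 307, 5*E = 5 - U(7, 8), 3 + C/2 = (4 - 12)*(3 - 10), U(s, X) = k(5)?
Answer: 6996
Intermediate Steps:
U(s, X) = 5
C = 106 (C = -6 + 2*((4 - 12)*(3 - 10)) = -6 + 2*(-8*(-7)) = -6 + 2*56 = -6 + 112 = 106)
E = 0 (E = (5 - 1*5)/5 = (5 - 5)/5 = (⅕)*0 = 0)
V(b) = 66
C*V(E) = 106*66 = 6996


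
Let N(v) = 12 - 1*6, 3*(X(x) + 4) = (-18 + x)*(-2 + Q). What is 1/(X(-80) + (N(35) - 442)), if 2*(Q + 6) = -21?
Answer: 3/493 ≈ 0.0060852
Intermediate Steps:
Q = -33/2 (Q = -6 + (½)*(-21) = -6 - 21/2 = -33/2 ≈ -16.500)
X(x) = 107 - 37*x/6 (X(x) = -4 + ((-18 + x)*(-2 - 33/2))/3 = -4 + ((-18 + x)*(-37/2))/3 = -4 + (333 - 37*x/2)/3 = -4 + (111 - 37*x/6) = 107 - 37*x/6)
N(v) = 6 (N(v) = 12 - 6 = 6)
1/(X(-80) + (N(35) - 442)) = 1/((107 - 37/6*(-80)) + (6 - 442)) = 1/((107 + 1480/3) - 436) = 1/(1801/3 - 436) = 1/(493/3) = 3/493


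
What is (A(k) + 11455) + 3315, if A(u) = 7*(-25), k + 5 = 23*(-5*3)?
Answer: 14595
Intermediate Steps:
k = -350 (k = -5 + 23*(-5*3) = -5 + 23*(-15) = -5 - 345 = -350)
A(u) = -175
(A(k) + 11455) + 3315 = (-175 + 11455) + 3315 = 11280 + 3315 = 14595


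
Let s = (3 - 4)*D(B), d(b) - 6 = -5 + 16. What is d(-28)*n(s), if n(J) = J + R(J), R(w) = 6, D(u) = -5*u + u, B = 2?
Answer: 238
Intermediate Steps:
D(u) = -4*u
d(b) = 17 (d(b) = 6 + (-5 + 16) = 6 + 11 = 17)
s = 8 (s = (3 - 4)*(-4*2) = -1*(-8) = 8)
n(J) = 6 + J (n(J) = J + 6 = 6 + J)
d(-28)*n(s) = 17*(6 + 8) = 17*14 = 238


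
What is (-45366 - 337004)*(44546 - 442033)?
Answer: 151987104190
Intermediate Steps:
(-45366 - 337004)*(44546 - 442033) = -382370*(-397487) = 151987104190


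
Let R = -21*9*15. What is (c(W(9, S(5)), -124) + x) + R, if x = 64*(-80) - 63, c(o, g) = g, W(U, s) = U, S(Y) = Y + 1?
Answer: -8142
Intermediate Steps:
S(Y) = 1 + Y
x = -5183 (x = -5120 - 63 = -5183)
R = -2835 (R = -189*15 = -2835)
(c(W(9, S(5)), -124) + x) + R = (-124 - 5183) - 2835 = -5307 - 2835 = -8142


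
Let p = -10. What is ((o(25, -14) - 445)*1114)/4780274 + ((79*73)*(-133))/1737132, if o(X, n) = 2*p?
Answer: -120167749693/218525445636 ≈ -0.54990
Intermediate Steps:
o(X, n) = -20 (o(X, n) = 2*(-10) = -20)
((o(25, -14) - 445)*1114)/4780274 + ((79*73)*(-133))/1737132 = ((-20 - 445)*1114)/4780274 + ((79*73)*(-133))/1737132 = -465*1114*(1/4780274) + (5767*(-133))*(1/1737132) = -518010*1/4780274 - 767011*1/1737132 = -259005/2390137 - 40369/91428 = -120167749693/218525445636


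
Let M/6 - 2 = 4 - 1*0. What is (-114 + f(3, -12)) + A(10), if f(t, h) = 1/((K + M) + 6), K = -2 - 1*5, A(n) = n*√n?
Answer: -3989/35 + 10*√10 ≈ -82.349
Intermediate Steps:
A(n) = n^(3/2)
K = -7 (K = -2 - 5 = -7)
M = 36 (M = 12 + 6*(4 - 1*0) = 12 + 6*(4 + 0) = 12 + 6*4 = 12 + 24 = 36)
f(t, h) = 1/35 (f(t, h) = 1/((-7 + 36) + 6) = 1/(29 + 6) = 1/35)
(-114 + f(3, -12)) + A(10) = (-114 + 1/35) + 10^(3/2) = -3989/35 + 10*√10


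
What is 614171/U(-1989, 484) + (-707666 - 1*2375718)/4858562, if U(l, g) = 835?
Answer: 1490706628231/2028449635 ≈ 734.90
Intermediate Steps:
614171/U(-1989, 484) + (-707666 - 1*2375718)/4858562 = 614171/835 + (-707666 - 1*2375718)/4858562 = 614171*(1/835) + (-707666 - 2375718)*(1/4858562) = 614171/835 - 3083384*1/4858562 = 614171/835 - 1541692/2429281 = 1490706628231/2028449635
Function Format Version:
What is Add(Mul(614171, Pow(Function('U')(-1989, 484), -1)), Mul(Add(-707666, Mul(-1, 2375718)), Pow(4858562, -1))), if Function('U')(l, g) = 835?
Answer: Rational(1490706628231, 2028449635) ≈ 734.90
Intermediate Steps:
Add(Mul(614171, Pow(Function('U')(-1989, 484), -1)), Mul(Add(-707666, Mul(-1, 2375718)), Pow(4858562, -1))) = Add(Mul(614171, Pow(835, -1)), Mul(Add(-707666, Mul(-1, 2375718)), Pow(4858562, -1))) = Add(Mul(614171, Rational(1, 835)), Mul(Add(-707666, -2375718), Rational(1, 4858562))) = Add(Rational(614171, 835), Mul(-3083384, Rational(1, 4858562))) = Add(Rational(614171, 835), Rational(-1541692, 2429281)) = Rational(1490706628231, 2028449635)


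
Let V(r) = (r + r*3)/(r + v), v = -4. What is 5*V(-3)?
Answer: 60/7 ≈ 8.5714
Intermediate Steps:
V(r) = 4*r/(-4 + r) (V(r) = (r + r*3)/(r - 4) = (r + 3*r)/(-4 + r) = (4*r)/(-4 + r) = 4*r/(-4 + r))
5*V(-3) = 5*(4*(-3)/(-4 - 3)) = 5*(4*(-3)/(-7)) = 5*(4*(-3)*(-⅐)) = 5*(12/7) = 60/7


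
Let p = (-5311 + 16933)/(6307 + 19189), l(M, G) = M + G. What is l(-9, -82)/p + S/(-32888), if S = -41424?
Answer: -364534630/1837617 ≈ -198.37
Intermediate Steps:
l(M, G) = G + M
p = 5811/12748 (p = 11622/25496 = 11622*(1/25496) = 5811/12748 ≈ 0.45584)
l(-9, -82)/p + S/(-32888) = (-82 - 9)/(5811/12748) - 41424/(-32888) = -91*12748/5811 - 41424*(-1/32888) = -89236/447 + 5178/4111 = -364534630/1837617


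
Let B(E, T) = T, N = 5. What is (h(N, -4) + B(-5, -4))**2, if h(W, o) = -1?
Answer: 25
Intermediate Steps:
(h(N, -4) + B(-5, -4))**2 = (-1 - 4)**2 = (-5)**2 = 25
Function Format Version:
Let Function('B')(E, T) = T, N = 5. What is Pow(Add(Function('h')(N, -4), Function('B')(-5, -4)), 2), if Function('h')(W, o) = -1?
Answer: 25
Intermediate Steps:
Pow(Add(Function('h')(N, -4), Function('B')(-5, -4)), 2) = Pow(Add(-1, -4), 2) = Pow(-5, 2) = 25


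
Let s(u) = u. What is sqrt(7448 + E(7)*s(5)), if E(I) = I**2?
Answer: 7*sqrt(157) ≈ 87.710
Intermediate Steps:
sqrt(7448 + E(7)*s(5)) = sqrt(7448 + 7**2*5) = sqrt(7448 + 49*5) = sqrt(7448 + 245) = sqrt(7693) = 7*sqrt(157)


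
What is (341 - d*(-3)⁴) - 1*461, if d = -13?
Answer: 933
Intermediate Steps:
(341 - d*(-3)⁴) - 1*461 = (341 - 1*(-13)*(-3)⁴) - 1*461 = (341 + 13*81) - 461 = (341 + 1053) - 461 = 1394 - 461 = 933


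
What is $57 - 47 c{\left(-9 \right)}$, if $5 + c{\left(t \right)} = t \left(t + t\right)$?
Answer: $-7322$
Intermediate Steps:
$c{\left(t \right)} = -5 + 2 t^{2}$ ($c{\left(t \right)} = -5 + t \left(t + t\right) = -5 + t 2 t = -5 + 2 t^{2}$)
$57 - 47 c{\left(-9 \right)} = 57 - 47 \left(-5 + 2 \left(-9\right)^{2}\right) = 57 - 47 \left(-5 + 2 \cdot 81\right) = 57 - 47 \left(-5 + 162\right) = 57 - 7379 = -7322$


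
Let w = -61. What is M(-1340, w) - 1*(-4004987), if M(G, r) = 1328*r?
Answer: 3923979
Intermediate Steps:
M(-1340, w) - 1*(-4004987) = 1328*(-61) - 1*(-4004987) = -81008 + 4004987 = 3923979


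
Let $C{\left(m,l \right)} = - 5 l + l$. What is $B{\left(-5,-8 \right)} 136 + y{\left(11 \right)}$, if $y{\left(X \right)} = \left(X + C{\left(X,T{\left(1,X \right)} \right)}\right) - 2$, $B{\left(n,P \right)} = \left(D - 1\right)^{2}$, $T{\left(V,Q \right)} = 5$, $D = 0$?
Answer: $125$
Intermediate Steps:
$B{\left(n,P \right)} = 1$ ($B{\left(n,P \right)} = \left(0 - 1\right)^{2} = \left(-1\right)^{2} = 1$)
$C{\left(m,l \right)} = - 4 l$
$y{\left(X \right)} = -22 + X$ ($y{\left(X \right)} = \left(X - 20\right) - 2 = \left(-20 + X\right) - 2 = -22 + X$)
$B{\left(-5,-8 \right)} 136 + y{\left(11 \right)} = 1 \cdot 136 + \left(-22 + 11\right) = 136 - 11 = 125$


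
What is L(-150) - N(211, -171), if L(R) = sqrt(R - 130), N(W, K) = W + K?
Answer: -40 + 2*I*sqrt(70) ≈ -40.0 + 16.733*I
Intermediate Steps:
N(W, K) = K + W
L(R) = sqrt(-130 + R)
L(-150) - N(211, -171) = sqrt(-130 - 150) - (-171 + 211) = sqrt(-280) - 1*40 = 2*I*sqrt(70) - 40 = -40 + 2*I*sqrt(70)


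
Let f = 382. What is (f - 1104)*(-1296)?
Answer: 935712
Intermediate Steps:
(f - 1104)*(-1296) = (382 - 1104)*(-1296) = -722*(-1296) = 935712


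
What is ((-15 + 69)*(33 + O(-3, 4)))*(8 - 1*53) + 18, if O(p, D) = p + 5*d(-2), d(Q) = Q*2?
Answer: -24282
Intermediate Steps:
d(Q) = 2*Q
O(p, D) = -20 + p (O(p, D) = p + 5*(2*(-2)) = p + 5*(-4) = p - 20 = -20 + p)
((-15 + 69)*(33 + O(-3, 4)))*(8 - 1*53) + 18 = ((-15 + 69)*(33 + (-20 - 3)))*(8 - 1*53) + 18 = (54*(33 - 23))*(8 - 53) + 18 = (54*10)*(-45) + 18 = 540*(-45) + 18 = -24300 + 18 = -24282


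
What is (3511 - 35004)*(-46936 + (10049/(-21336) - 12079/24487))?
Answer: 2347370900913203/1588008 ≈ 1.4782e+9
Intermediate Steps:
(3511 - 35004)*(-46936 + (10049/(-21336) - 12079/24487)) = -31493*(-46936 + (10049*(-1/21336) - 12079*1/24487)) = -31493*(-46936 + (-10049/21336 - 257/521)) = -31493*(-46936 - 10718881/11116056) = -31493*(-521753923297/11116056) = 2347370900913203/1588008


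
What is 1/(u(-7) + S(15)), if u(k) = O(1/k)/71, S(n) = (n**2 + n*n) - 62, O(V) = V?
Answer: 497/192835 ≈ 0.0025773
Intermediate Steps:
S(n) = -62 + 2*n**2 (S(n) = (n**2 + n**2) - 62 = 2*n**2 - 62 = -62 + 2*n**2)
u(k) = 1/(71*k) (u(k) = (1/k)/71 = (1/71)/k = 1/(71*k))
1/(u(-7) + S(15)) = 1/((1/71)/(-7) + (-62 + 2*15**2)) = 1/((1/71)*(-1/7) + (-62 + 2*225)) = 1/(-1/497 + (-62 + 450)) = 1/(-1/497 + 388) = 1/(192835/497) = 497/192835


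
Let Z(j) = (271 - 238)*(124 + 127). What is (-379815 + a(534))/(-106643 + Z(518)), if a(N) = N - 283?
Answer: 94891/24590 ≈ 3.8589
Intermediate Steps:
Z(j) = 8283 (Z(j) = 33*251 = 8283)
a(N) = -283 + N
(-379815 + a(534))/(-106643 + Z(518)) = (-379815 + (-283 + 534))/(-106643 + 8283) = (-379815 + 251)/(-98360) = -379564*(-1/98360) = 94891/24590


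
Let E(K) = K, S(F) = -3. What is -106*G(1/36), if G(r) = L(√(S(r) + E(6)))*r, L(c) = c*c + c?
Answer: -53/6 - 53*√3/18 ≈ -13.933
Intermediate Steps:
L(c) = c + c² (L(c) = c² + c = c + c²)
G(r) = r*√3*(1 + √3) (G(r) = (√(-3 + 6)*(1 + √(-3 + 6)))*r = (√3*(1 + √3))*r = r*√3*(1 + √3))
-106*G(1/36) = -106*(3 + √3)/36 = -53*(3 + √3)/18 = -106*(1/12 + √3/36) = -53/6 - 53*√3/18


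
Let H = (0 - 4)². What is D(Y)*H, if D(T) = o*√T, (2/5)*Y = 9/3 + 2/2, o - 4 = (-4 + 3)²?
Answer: 80*√10 ≈ 252.98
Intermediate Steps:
o = 5 (o = 4 + (-4 + 3)² = 4 + (-1)² = 4 + 1 = 5)
Y = 10 (Y = 5*(9/3 + 2/2)/2 = 5*(9*(⅓) + 2*(½))/2 = 5*(3 + 1)/2 = (5/2)*4 = 10)
H = 16 (H = (-4)² = 16)
D(T) = 5*√T
D(Y)*H = (5*√10)*16 = 80*√10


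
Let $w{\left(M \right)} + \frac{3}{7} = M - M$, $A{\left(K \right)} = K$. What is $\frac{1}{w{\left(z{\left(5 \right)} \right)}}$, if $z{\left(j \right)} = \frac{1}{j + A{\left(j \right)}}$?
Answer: $- \frac{7}{3} \approx -2.3333$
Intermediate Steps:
$z{\left(j \right)} = \frac{1}{2 j}$ ($z{\left(j \right)} = \frac{1}{j + j} = \frac{1}{2 j}$)
$w{\left(M \right)} = - \frac{3}{7}$ ($w{\left(M \right)} = - \frac{3}{7} + \left(M - M\right) = - \frac{3}{7} + 0 = - \frac{3}{7}$)
$\frac{1}{w{\left(z{\left(5 \right)} \right)}} = \frac{1}{- \frac{3}{7}} = - \frac{7}{3}$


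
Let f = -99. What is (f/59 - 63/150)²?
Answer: 38303721/8702500 ≈ 4.4015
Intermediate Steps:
(f/59 - 63/150)² = (-99/59 - 63/150)² = (-99*1/59 - 63*1/150)² = (-99/59 - 21/50)² = (-6189/2950)² = 38303721/8702500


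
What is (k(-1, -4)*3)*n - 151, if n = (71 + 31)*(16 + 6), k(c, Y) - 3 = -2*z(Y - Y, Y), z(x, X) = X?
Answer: 73901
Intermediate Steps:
k(c, Y) = 3 - 2*Y
n = 2244 (n = 102*22 = 2244)
(k(-1, -4)*3)*n - 151 = ((3 - 2*(-4))*3)*2244 - 151 = ((3 + 8)*3)*2244 - 151 = (11*3)*2244 - 151 = 33*2244 - 151 = 74052 - 151 = 73901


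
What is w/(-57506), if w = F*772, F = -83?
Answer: 32038/28753 ≈ 1.1142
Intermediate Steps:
w = -64076 (w = -83*772 = -64076)
w/(-57506) = -64076/(-57506) = -64076*(-1/57506) = 32038/28753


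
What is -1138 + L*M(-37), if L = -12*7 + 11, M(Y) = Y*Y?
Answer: -101075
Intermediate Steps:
M(Y) = Y²
L = -73 (L = -84 + 11 = -73)
-1138 + L*M(-37) = -1138 - 73*(-37)² = -1138 - 73*1369 = -1138 - 99937 = -101075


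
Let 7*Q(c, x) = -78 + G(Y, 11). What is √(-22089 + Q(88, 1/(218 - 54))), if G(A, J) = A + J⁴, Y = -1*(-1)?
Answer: I*√980413/7 ≈ 141.45*I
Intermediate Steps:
Y = 1
Q(c, x) = 14564/7 (Q(c, x) = (-78 + (1 + 11⁴))/7 = (-78 + (1 + 14641))/7 = (-78 + 14642)/7 = (⅐)*14564 = 14564/7)
√(-22089 + Q(88, 1/(218 - 54))) = √(-22089 + 14564/7) = √(-140059/7) = I*√980413/7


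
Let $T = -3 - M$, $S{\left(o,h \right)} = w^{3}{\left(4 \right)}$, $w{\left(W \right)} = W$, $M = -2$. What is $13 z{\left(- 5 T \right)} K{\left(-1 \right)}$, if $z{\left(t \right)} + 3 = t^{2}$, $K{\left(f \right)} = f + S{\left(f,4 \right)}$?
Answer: $18018$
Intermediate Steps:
$S{\left(o,h \right)} = 64$ ($S{\left(o,h \right)} = 4^{3} = 64$)
$T = -1$ ($T = -3 - -2 = -3 + 2 = -1$)
$K{\left(f \right)} = 64 + f$ ($K{\left(f \right)} = f + 64 = 64 + f$)
$z{\left(t \right)} = -3 + t^{2}$
$13 z{\left(- 5 T \right)} K{\left(-1 \right)} = 13 \left(-3 + \left(\left(-5\right) \left(-1\right)\right)^{2}\right) \left(64 - 1\right) = 13 \left(-3 + 5^{2}\right) 63 = 13 \left(-3 + 25\right) 63 = 13 \cdot 22 \cdot 63 = 286 \cdot 63 = 18018$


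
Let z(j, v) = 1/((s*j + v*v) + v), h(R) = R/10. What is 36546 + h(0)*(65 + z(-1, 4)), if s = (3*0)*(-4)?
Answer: 36546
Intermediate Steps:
s = 0 (s = 0*(-4) = 0)
h(R) = R/10 (h(R) = R*(⅒) = R/10)
z(j, v) = 1/(v + v²) (z(j, v) = 1/((0*j + v*v) + v) = 1/((0 + v²) + v) = 1/(v² + v) = 1/(v + v²))
36546 + h(0)*(65 + z(-1, 4)) = 36546 + ((⅒)*0)*(65 + 1/(4*(1 + 4))) = 36546 + 0*(65 + (¼)/5) = 36546 + 0*(65 + (¼)*(⅕)) = 36546 + 0*(65 + 1/20) = 36546 + 0*(1301/20) = 36546 + 0 = 36546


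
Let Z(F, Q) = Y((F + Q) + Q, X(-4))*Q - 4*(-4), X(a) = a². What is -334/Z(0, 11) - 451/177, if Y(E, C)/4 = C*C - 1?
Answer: -2563277/994386 ≈ -2.5777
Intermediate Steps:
Y(E, C) = -4 + 4*C² (Y(E, C) = 4*(C*C - 1) = 4*(C² - 1) = 4*(-1 + C²) = -4 + 4*C²)
Z(F, Q) = 16 + 1020*Q (Z(F, Q) = (-4 + 4*((-4)²)²)*Q - 4*(-4) = (-4 + 4*16²)*Q + 16 = (-4 + 4*256)*Q + 16 = (-4 + 1024)*Q + 16 = 1020*Q + 16 = 16 + 1020*Q)
-334/Z(0, 11) - 451/177 = -334/(16 + 1020*11) - 451/177 = -334/(16 + 11220) - 451*1/177 = -334/11236 - 451/177 = -334*1/11236 - 451/177 = -167/5618 - 451/177 = -2563277/994386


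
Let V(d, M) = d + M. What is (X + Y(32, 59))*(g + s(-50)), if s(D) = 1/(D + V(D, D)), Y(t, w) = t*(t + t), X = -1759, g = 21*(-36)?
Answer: -32772889/150 ≈ -2.1849e+5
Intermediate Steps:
V(d, M) = M + d
g = -756
Y(t, w) = 2*t**2 (Y(t, w) = t*(2*t) = 2*t**2)
s(D) = 1/(3*D) (s(D) = 1/(D + (D + D)) = 1/(D + 2*D) = 1/(3*D))
(X + Y(32, 59))*(g + s(-50)) = (-1759 + 2*32**2)*(-756 + (1/3)/(-50)) = (-1759 + 2*1024)*(-756 + (1/3)*(-1/50)) = (-1759 + 2048)*(-756 - 1/150) = 289*(-113401/150) = -32772889/150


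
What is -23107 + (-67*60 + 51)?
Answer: -27076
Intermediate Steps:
-23107 + (-67*60 + 51) = -23107 + (-4020 + 51) = -23107 - 3969 = -27076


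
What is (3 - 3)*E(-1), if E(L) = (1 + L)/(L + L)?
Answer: 0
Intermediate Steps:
E(L) = (1 + L)/(2*L) (E(L) = (1 + L)/((2*L)) = (1 + L)*(1/(2*L)) = (1 + L)/(2*L))
(3 - 3)*E(-1) = (3 - 3)*((½)*(1 - 1)/(-1)) = 0*((½)*(-1)*0) = 0*0 = 0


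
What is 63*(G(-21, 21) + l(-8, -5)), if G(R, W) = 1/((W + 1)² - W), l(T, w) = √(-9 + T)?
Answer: 63/463 + 63*I*√17 ≈ 0.13607 + 259.76*I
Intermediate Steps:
G(R, W) = 1/((1 + W)² - W)
63*(G(-21, 21) + l(-8, -5)) = 63*(1/(1 + 21 + 21²) + √(-9 - 8)) = 63*(1/(1 + 21 + 441) + √(-17)) = 63*(1/463 + I*√17) = 63/463 + 63*I*√17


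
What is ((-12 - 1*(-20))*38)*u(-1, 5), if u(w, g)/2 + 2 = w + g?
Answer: 1216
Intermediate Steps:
u(w, g) = -4 + 2*g + 2*w (u(w, g) = -4 + 2*(w + g) = -4 + 2*(g + w) = -4 + (2*g + 2*w) = -4 + 2*g + 2*w)
((-12 - 1*(-20))*38)*u(-1, 5) = ((-12 - 1*(-20))*38)*(-4 + 2*5 + 2*(-1)) = ((-12 + 20)*38)*(-4 + 10 - 2) = (8*38)*4 = 304*4 = 1216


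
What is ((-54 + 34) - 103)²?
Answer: 15129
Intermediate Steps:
((-54 + 34) - 103)² = (-20 - 103)² = (-123)² = 15129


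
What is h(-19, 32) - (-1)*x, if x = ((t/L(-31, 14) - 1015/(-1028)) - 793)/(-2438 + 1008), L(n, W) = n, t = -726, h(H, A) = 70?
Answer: 3214480331/45571240 ≈ 70.537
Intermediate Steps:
x = 24493531/45571240 (x = ((-726/(-31) - 1015/(-1028)) - 793)/(-2438 + 1008) = ((-726*(-1/31) - 1015*(-1/1028)) - 793)/(-1430) = ((726/31 + 1015/1028) - 793)*(-1/1430) = (777793/31868 - 793)*(-1/1430) = -24493531/31868*(-1/1430) = 24493531/45571240 ≈ 0.53748)
h(-19, 32) - (-1)*x = 70 - (-1)*24493531/45571240 = 70 - 1*(-24493531/45571240) = 70 + 24493531/45571240 = 3214480331/45571240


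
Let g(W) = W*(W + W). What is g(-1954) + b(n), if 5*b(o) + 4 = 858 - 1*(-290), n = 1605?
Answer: 38182304/5 ≈ 7.6365e+6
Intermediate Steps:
g(W) = 2*W² (g(W) = W*(2*W) = 2*W²)
b(o) = 1144/5 (b(o) = -⅘ + (858 - 1*(-290))/5 = -⅘ + (858 + 290)/5 = -⅘ + (⅕)*1148 = -⅘ + 1148/5 = 1144/5)
g(-1954) + b(n) = 2*(-1954)² + 1144/5 = 2*3818116 + 1144/5 = 7636232 + 1144/5 = 38182304/5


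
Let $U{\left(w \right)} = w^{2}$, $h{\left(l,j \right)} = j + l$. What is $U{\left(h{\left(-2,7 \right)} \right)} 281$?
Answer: $7025$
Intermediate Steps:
$U{\left(h{\left(-2,7 \right)} \right)} 281 = \left(7 - 2\right)^{2} \cdot 281 = 5^{2} \cdot 281 = 25 \cdot 281 = 7025$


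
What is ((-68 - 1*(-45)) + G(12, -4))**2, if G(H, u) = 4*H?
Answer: 625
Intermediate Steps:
((-68 - 1*(-45)) + G(12, -4))**2 = ((-68 - 1*(-45)) + 4*12)**2 = ((-68 + 45) + 48)**2 = (-23 + 48)**2 = 25**2 = 625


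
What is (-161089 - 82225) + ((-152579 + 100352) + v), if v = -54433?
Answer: -349974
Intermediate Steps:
(-161089 - 82225) + ((-152579 + 100352) + v) = (-161089 - 82225) + ((-152579 + 100352) - 54433) = -243314 + (-52227 - 54433) = -243314 - 106660 = -349974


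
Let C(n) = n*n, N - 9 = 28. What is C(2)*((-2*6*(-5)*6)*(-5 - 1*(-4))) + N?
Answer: -1403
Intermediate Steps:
N = 37 (N = 9 + 28 = 37)
C(n) = n²
C(2)*((-2*6*(-5)*6)*(-5 - 1*(-4))) + N = 2²*((-2*6*(-5)*6)*(-5 - 1*(-4))) + 37 = 4*((-(-60)*6)*(-5 + 4)) + 37 = 4*(-2*(-180)*(-1)) + 37 = 4*(360*(-1)) + 37 = 4*(-360) + 37 = -1440 + 37 = -1403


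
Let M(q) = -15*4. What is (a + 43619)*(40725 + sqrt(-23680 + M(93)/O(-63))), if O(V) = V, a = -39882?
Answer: 152189325 + 171902*I*sqrt(4935)/21 ≈ 1.5219e+8 + 5.7505e+5*I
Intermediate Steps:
M(q) = -60
(a + 43619)*(40725 + sqrt(-23680 + M(93)/O(-63))) = (-39882 + 43619)*(40725 + sqrt(-23680 - 60/(-63))) = 3737*(40725 + sqrt(-23680 - 60*(-1/63))) = 3737*(40725 + sqrt(-23680 + 20/21)) = 3737*(40725 + sqrt(-497260/21)) = 3737*(40725 + 46*I*sqrt(4935)/21) = 152189325 + 171902*I*sqrt(4935)/21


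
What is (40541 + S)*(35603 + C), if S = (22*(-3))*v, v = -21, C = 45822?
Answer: 3413905975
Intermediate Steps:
S = 1386 (S = (22*(-3))*(-21) = -66*(-21) = 1386)
(40541 + S)*(35603 + C) = (40541 + 1386)*(35603 + 45822) = 41927*81425 = 3413905975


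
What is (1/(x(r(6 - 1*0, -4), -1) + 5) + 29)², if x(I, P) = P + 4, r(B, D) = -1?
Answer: 54289/64 ≈ 848.27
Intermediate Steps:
x(I, P) = 4 + P
(1/(x(r(6 - 1*0, -4), -1) + 5) + 29)² = (1/((4 - 1) + 5) + 29)² = (1/(3 + 5) + 29)² = (1/8 + 29)² = (⅛ + 29)² = (233/8)² = 54289/64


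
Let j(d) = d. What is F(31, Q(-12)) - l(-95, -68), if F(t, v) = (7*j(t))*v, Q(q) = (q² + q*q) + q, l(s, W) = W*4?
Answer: 60164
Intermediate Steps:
l(s, W) = 4*W
Q(q) = q + 2*q² (Q(q) = (q² + q²) + q = 2*q² + q = q + 2*q²)
F(t, v) = 7*t*v (F(t, v) = (7*t)*v = 7*t*v)
F(31, Q(-12)) - l(-95, -68) = 7*31*(-12*(1 + 2*(-12))) - 4*(-68) = 7*31*(-12*(1 - 24)) - 1*(-272) = 7*31*(-12*(-23)) + 272 = 7*31*276 + 272 = 59892 + 272 = 60164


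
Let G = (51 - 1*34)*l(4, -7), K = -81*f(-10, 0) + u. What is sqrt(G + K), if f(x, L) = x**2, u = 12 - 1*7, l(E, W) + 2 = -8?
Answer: I*sqrt(8265) ≈ 90.912*I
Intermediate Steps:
l(E, W) = -10 (l(E, W) = -2 - 8 = -10)
u = 5 (u = 12 - 7 = 5)
K = -8095 (K = -81*(-10)**2 + 5 = -81*100 + 5 = -8100 + 5 = -8095)
G = -170 (G = (51 - 1*34)*(-10) = (51 - 34)*(-10) = 17*(-10) = -170)
sqrt(G + K) = sqrt(-170 - 8095) = sqrt(-8265) = I*sqrt(8265)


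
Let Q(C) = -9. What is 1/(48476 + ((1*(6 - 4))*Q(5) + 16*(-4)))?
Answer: 1/48394 ≈ 2.0664e-5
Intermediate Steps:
1/(48476 + ((1*(6 - 4))*Q(5) + 16*(-4))) = 1/(48476 + ((1*(6 - 4))*(-9) + 16*(-4))) = 1/(48476 + ((1*2)*(-9) - 64)) = 1/(48476 + (2*(-9) - 64)) = 1/(48476 + (-18 - 64)) = 1/(48476 - 82) = 1/48394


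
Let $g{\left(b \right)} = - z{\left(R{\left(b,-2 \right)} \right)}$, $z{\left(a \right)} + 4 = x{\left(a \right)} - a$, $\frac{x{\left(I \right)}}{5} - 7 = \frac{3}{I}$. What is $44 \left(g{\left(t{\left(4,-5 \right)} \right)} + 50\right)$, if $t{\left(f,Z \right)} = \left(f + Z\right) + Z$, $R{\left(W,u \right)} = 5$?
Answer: $924$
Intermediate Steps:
$x{\left(I \right)} = 35 + \frac{15}{I}$ ($x{\left(I \right)} = 35 + 5 \frac{3}{I} = 35 + \frac{15}{I}$)
$t{\left(f,Z \right)} = f + 2 Z$ ($t{\left(f,Z \right)} = \left(Z + f\right) + Z = f + 2 Z$)
$z{\left(a \right)} = 31 - a + \frac{15}{a}$ ($z{\left(a \right)} = -4 - \left(-35 + a - \frac{15}{a}\right) = -4 + \left(35 - a + \frac{15}{a}\right) = 31 - a + \frac{15}{a}$)
$g{\left(b \right)} = -29$ ($g{\left(b \right)} = - (31 - 5 + \frac{15}{5}) = - (31 - 5 + 15 \cdot \frac{1}{5}) = - (31 - 5 + 3) = \left(-1\right) 29 = -29$)
$44 \left(g{\left(t{\left(4,-5 \right)} \right)} + 50\right) = 44 \left(-29 + 50\right) = 44 \cdot 21 = 924$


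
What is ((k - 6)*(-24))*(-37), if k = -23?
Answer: -25752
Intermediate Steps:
((k - 6)*(-24))*(-37) = ((-23 - 6)*(-24))*(-37) = -29*(-24)*(-37) = 696*(-37) = -25752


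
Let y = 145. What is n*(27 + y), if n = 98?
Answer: 16856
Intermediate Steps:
n*(27 + y) = 98*(27 + 145) = 98*172 = 16856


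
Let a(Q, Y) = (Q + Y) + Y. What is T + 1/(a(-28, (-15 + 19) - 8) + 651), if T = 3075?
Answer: 1891126/615 ≈ 3075.0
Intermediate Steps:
a(Q, Y) = Q + 2*Y
T + 1/(a(-28, (-15 + 19) - 8) + 651) = 3075 + 1/((-28 + 2*((-15 + 19) - 8)) + 651) = 3075 + 1/((-28 + 2*(4 - 8)) + 651) = 3075 + 1/((-28 + 2*(-4)) + 651) = 3075 + 1/((-28 - 8) + 651) = 3075 + 1/(-36 + 651) = 3075 + 1/615 = 1891126/615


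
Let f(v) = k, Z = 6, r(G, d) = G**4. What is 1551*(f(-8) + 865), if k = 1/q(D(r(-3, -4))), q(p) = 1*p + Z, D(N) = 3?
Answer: 4025362/3 ≈ 1.3418e+6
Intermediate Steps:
q(p) = 6 + p (q(p) = 1*p + 6 = p + 6 = 6 + p)
k = 1/9 (k = 1/(6 + 3) = 1/9 ≈ 0.11111)
f(v) = 1/9
1551*(f(-8) + 865) = 1551*(1/9 + 865) = 1551*(7786/9) = 4025362/3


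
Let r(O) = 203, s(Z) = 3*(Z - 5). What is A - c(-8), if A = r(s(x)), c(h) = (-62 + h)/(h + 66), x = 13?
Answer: 5922/29 ≈ 204.21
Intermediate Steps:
c(h) = (-62 + h)/(66 + h)
s(Z) = -15 + 3*Z (s(Z) = 3*(-5 + Z) = -15 + 3*Z)
A = 203
A - c(-8) = 203 - (-62 - 8)/(66 - 8) = 203 - (-70)/58 = 203 - 1*(-35/29) = 203 + 35/29 = 5922/29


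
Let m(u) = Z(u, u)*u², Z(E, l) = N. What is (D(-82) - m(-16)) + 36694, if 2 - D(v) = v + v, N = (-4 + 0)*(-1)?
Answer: 35836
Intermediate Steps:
N = 4 (N = -4*(-1) = 4)
Z(E, l) = 4
D(v) = 2 - 2*v (D(v) = 2 - (v + v) = 2 - 2*v)
m(u) = 4*u²
(D(-82) - m(-16)) + 36694 = ((2 - 2*(-82)) - 4*(-16)²) + 36694 = ((2 + 164) - 4*256) + 36694 = (166 - 1*1024) + 36694 = (166 - 1024) + 36694 = -858 + 36694 = 35836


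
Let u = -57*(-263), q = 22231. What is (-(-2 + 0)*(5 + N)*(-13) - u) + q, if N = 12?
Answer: 6798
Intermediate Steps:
u = 14991
(-(-2 + 0)*(5 + N)*(-13) - u) + q = (-(-2 + 0)*(5 + 12)*(-13) - 1*14991) + 22231 = (-(-2)*17*(-13) - 14991) + 22231 = (-1*(-34)*(-13) - 14991) + 22231 = (34*(-13) - 14991) + 22231 = (-442 - 14991) + 22231 = -15433 + 22231 = 6798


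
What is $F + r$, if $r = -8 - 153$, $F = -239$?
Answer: $-400$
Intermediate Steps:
$r = -161$
$F + r = -239 - 161 = -400$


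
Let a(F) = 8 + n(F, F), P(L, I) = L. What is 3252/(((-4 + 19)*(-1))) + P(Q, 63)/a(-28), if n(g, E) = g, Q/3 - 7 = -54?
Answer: -839/4 ≈ -209.75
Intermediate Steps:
Q = -141 (Q = 21 + 3*(-54) = 21 - 162 = -141)
a(F) = 8 + F
3252/(((-4 + 19)*(-1))) + P(Q, 63)/a(-28) = 3252/(((-4 + 19)*(-1))) - 141/(8 - 28) = 3252/((15*(-1))) - 141/(-20) = 3252/(-15) - 141*(-1/20) = 3252*(-1/15) + 141/20 = -1084/5 + 141/20 = -839/4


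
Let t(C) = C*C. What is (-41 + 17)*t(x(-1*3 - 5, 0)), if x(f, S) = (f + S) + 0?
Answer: -1536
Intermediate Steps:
x(f, S) = S + f (x(f, S) = (S + f) + 0 = S + f)
t(C) = C²
(-41 + 17)*t(x(-1*3 - 5, 0)) = (-41 + 17)*(0 + (-1*3 - 5))² = -24*(0 + (-3 - 5))² = -24*(0 - 8)² = -24*(-8)² = -24*64 = -1536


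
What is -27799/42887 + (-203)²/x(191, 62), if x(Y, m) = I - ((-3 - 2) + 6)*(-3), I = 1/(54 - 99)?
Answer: 79526142169/5746858 ≈ 13838.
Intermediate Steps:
I = -1/45 (I = 1/(-45) = -1/45 ≈ -0.022222)
x(Y, m) = 134/45 (x(Y, m) = -1/45 - ((-3 - 2) + 6)*(-3) = -1/45 - (-5 + 6)*(-3) = -1/45 - (-3) = -1/45 - 1*(-3) = -1/45 + 3 = 134/45)
-27799/42887 + (-203)²/x(191, 62) = -27799/42887 + (-203)²/(134/45) = -27799*1/42887 + 41209*(45/134) = -27799/42887 + 1854405/134 = 79526142169/5746858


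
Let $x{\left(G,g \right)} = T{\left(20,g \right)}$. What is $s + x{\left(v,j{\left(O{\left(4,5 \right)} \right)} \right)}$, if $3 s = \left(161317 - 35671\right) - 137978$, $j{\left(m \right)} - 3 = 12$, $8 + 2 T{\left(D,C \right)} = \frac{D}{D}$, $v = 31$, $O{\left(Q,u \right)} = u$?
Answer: $- \frac{24685}{6} \approx -4114.2$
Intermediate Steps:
$T{\left(D,C \right)} = - \frac{7}{2}$ ($T{\left(D,C \right)} = -4 + \frac{D \frac{1}{D}}{2} = -4 + \frac{1}{2} \cdot 1 = -4 + \frac{1}{2} = - \frac{7}{2}$)
$j{\left(m \right)} = 15$ ($j{\left(m \right)} = 3 + 12 = 15$)
$x{\left(G,g \right)} = - \frac{7}{2}$
$s = - \frac{12332}{3}$ ($s = \frac{\left(161317 - 35671\right) - 137978}{3} = \frac{125646 - 137978}{3} = \frac{1}{3} \left(-12332\right) = - \frac{12332}{3} \approx -4110.7$)
$s + x{\left(v,j{\left(O{\left(4,5 \right)} \right)} \right)} = - \frac{12332}{3} - \frac{7}{2} = - \frac{24685}{6}$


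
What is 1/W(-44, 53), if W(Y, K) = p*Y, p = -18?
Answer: 1/792 ≈ 0.0012626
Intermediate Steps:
W(Y, K) = -18*Y
1/W(-44, 53) = 1/(-18*(-44)) = 1/792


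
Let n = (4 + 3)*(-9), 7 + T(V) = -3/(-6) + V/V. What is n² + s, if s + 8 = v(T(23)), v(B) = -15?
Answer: 3946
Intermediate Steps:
T(V) = -11/2 (T(V) = -7 + (-3/(-6) + V/V) = -7 + (-3*(-⅙) + 1) = -7 + (½ + 1) = -7 + 3/2 = -11/2)
n = -63 (n = 7*(-9) = -63)
s = -23 (s = -8 - 15 = -23)
n² + s = (-63)² - 23 = 3969 - 23 = 3946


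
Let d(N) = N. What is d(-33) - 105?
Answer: -138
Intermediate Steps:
d(-33) - 105 = -33 - 105 = -138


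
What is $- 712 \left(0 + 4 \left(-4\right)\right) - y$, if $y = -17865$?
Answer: $29257$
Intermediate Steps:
$- 712 \left(0 + 4 \left(-4\right)\right) - y = - 712 \left(0 + 4 \left(-4\right)\right) - -17865 = - 712 \left(0 - 16\right) + 17865 = \left(-712\right) \left(-16\right) + 17865 = 11392 + 17865 = 29257$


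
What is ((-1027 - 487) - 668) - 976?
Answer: -3158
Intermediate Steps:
((-1027 - 487) - 668) - 976 = (-1514 - 668) - 976 = -2182 - 976 = -3158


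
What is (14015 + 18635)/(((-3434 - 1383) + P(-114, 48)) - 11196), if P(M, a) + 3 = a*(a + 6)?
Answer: -16325/6712 ≈ -2.4322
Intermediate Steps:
P(M, a) = -3 + a*(6 + a) (P(M, a) = -3 + a*(a + 6) = -3 + a*(6 + a))
(14015 + 18635)/(((-3434 - 1383) + P(-114, 48)) - 11196) = (14015 + 18635)/(((-3434 - 1383) + (-3 + 48**2 + 6*48)) - 11196) = 32650/((-4817 + (-3 + 2304 + 288)) - 11196) = 32650/((-4817 + 2589) - 11196) = 32650/(-2228 - 11196) = 32650/(-13424) = 32650*(-1/13424) = -16325/6712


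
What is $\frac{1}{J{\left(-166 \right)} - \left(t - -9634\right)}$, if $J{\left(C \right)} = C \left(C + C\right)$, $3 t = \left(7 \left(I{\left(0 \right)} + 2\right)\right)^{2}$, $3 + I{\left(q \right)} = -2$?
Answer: $\frac{1}{45331} \approx 2.206 \cdot 10^{-5}$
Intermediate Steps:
$I{\left(q \right)} = -5$ ($I{\left(q \right)} = -3 - 2 = -5$)
$t = 147$ ($t = \frac{\left(7 \left(-5 + 2\right)\right)^{2}}{3} = \frac{\left(7 \left(-3\right)\right)^{2}}{3} = \frac{\left(-21\right)^{2}}{3} = \frac{1}{3} \cdot 441 = 147$)
$J{\left(C \right)} = 2 C^{2}$ ($J{\left(C \right)} = C 2 C = 2 C^{2}$)
$\frac{1}{J{\left(-166 \right)} - \left(t - -9634\right)} = \frac{1}{2 \left(-166\right)^{2} - \left(147 - -9634\right)} = \frac{1}{2 \cdot 27556 - \left(147 + 9634\right)} = \frac{1}{55112 - 9781} = \frac{1}{45331}$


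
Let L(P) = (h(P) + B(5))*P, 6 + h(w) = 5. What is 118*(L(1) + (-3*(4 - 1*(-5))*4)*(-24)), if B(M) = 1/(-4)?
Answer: 611417/2 ≈ 3.0571e+5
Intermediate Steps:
h(w) = -1 (h(w) = -6 + 5 = -1)
B(M) = -¼
L(P) = -5*P/4 (L(P) = (-1 - ¼)*P = -5*P/4)
118*(L(1) + (-3*(4 - 1*(-5))*4)*(-24)) = 118*(-5/4*1 + (-3*(4 - 1*(-5))*4)*(-24)) = 118*(-5/4 + (-3*(4 + 5)*4)*(-24)) = 118*(-5/4 + (-3*9*4)*(-24)) = 118*(-5/4 - 27*4*(-24)) = 118*(-5/4 - 108*(-24)) = 118*(-5/4 + 2592) = 118*(10363/4) = 611417/2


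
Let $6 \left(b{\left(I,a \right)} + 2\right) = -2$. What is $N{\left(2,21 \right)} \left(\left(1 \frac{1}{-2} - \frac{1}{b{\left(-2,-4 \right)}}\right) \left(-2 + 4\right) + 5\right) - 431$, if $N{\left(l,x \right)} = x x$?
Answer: $1711$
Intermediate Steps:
$b{\left(I,a \right)} = - \frac{7}{3}$ ($b{\left(I,a \right)} = -2 + \frac{1}{6} \left(-2\right) = -2 - \frac{1}{3} = - \frac{7}{3}$)
$N{\left(l,x \right)} = x^{2}$
$N{\left(2,21 \right)} \left(\left(1 \frac{1}{-2} - \frac{1}{b{\left(-2,-4 \right)}}\right) \left(-2 + 4\right) + 5\right) - 431 = 21^{2} \left(\left(1 \frac{1}{-2} - \frac{1}{- \frac{7}{3}}\right) \left(-2 + 4\right) + 5\right) - 431 = 441 \left(\left(1 \left(- \frac{1}{2}\right) - - \frac{3}{7}\right) 2 + 5\right) - 431 = 441 \left(\left(- \frac{1}{2} + \frac{3}{7}\right) 2 + 5\right) - 431 = 441 \left(\left(- \frac{1}{14}\right) 2 + 5\right) - 431 = 441 \left(- \frac{1}{7} + 5\right) - 431 = 441 \cdot \frac{34}{7} - 431 = 2142 - 431 = 1711$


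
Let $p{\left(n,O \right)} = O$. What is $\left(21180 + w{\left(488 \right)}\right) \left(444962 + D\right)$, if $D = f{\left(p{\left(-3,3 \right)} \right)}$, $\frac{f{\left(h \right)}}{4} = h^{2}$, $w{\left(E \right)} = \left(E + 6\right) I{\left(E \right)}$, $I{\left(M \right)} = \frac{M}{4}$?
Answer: $36244197104$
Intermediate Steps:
$I{\left(M \right)} = \frac{M}{4}$ ($I{\left(M \right)} = M \frac{1}{4} = \frac{M}{4}$)
$w{\left(E \right)} = \frac{E \left(6 + E\right)}{4}$ ($w{\left(E \right)} = \left(E + 6\right) \frac{E}{4} = \left(6 + E\right) \frac{E}{4} = \frac{E \left(6 + E\right)}{4}$)
$f{\left(h \right)} = 4 h^{2}$
$D = 36$ ($D = 4 \cdot 3^{2} = 4 \cdot 9 = 36$)
$\left(21180 + w{\left(488 \right)}\right) \left(444962 + D\right) = \left(21180 + \frac{1}{4} \cdot 488 \left(6 + 488\right)\right) \left(444962 + 36\right) = \left(21180 + \frac{1}{4} \cdot 488 \cdot 494\right) 444998 = \left(21180 + 60268\right) 444998 = 81448 \cdot 444998 = 36244197104$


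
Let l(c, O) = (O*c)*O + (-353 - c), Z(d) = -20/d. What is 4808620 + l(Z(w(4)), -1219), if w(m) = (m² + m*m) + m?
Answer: 11948201/3 ≈ 3.9827e+6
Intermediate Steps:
w(m) = m + 2*m² (w(m) = (m² + m²) + m = 2*m² + m = m + 2*m²)
l(c, O) = -353 - c + c*O² (l(c, O) = c*O² + (-353 - c) = -353 - c + c*O²)
4808620 + l(Z(w(4)), -1219) = 4808620 + (-353 - (-20)/(4*(1 + 2*4)) - 20*1/(4*(1 + 2*4))*(-1219)²) = 4808620 + (-353 - (-20)/(4*(1 + 8)) - 20*1/(4*(1 + 8))*1485961) = 4808620 + (-353 - (-20)/(4*9) - 20/(4*9)*1485961) = 4808620 + (-353 - (-20)/36 - 20/36*1485961) = 4808620 + (-353 - (-20)/36 - 20*1/36*1485961) = 4808620 + (-353 - 1*(-5/9) - 5/9*1485961) = 4808620 + (-353 + 5/9 - 7429805/9) = 4808620 - 2477659/3 = 11948201/3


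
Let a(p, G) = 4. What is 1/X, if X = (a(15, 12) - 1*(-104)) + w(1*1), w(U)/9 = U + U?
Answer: 1/126 ≈ 0.0079365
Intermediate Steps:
w(U) = 18*U (w(U) = 9*(U + U) = 9*(2*U) = 18*U)
X = 126 (X = (4 - 1*(-104)) + 18*(1*1) = (4 + 104) + 18*1 = 108 + 18 = 126)
1/X = 1/126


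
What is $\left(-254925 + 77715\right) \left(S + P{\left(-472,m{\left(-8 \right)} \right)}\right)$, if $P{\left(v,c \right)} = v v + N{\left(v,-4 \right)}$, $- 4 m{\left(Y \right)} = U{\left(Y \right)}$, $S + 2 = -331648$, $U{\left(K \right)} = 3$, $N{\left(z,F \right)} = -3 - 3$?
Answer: $19293207120$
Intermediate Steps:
$N{\left(z,F \right)} = -6$
$S = -331650$ ($S = -2 - 331648 = -331650$)
$m{\left(Y \right)} = - \frac{3}{4}$ ($m{\left(Y \right)} = \left(- \frac{1}{4}\right) 3 = - \frac{3}{4}$)
$P{\left(v,c \right)} = -6 + v^{2}$ ($P{\left(v,c \right)} = v v - 6 = v^{2} - 6 = -6 + v^{2}$)
$\left(-254925 + 77715\right) \left(S + P{\left(-472,m{\left(-8 \right)} \right)}\right) = \left(-254925 + 77715\right) \left(-331650 - \left(6 - \left(-472\right)^{2}\right)\right) = - 177210 \left(-331650 + \left(-6 + 222784\right)\right) = - 177210 \left(-331650 + 222778\right) = \left(-177210\right) \left(-108872\right) = 19293207120$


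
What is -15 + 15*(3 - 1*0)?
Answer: 30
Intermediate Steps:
-15 + 15*(3 - 1*0) = -15 + 15*(3 + 0) = -15 + 15*3 = -15 + 45 = 30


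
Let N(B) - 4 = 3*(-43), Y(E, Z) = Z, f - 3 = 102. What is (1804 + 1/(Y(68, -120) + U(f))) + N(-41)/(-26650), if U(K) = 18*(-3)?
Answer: 83653235/46371 ≈ 1804.0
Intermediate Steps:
f = 105 (f = 3 + 102 = 105)
N(B) = -125 (N(B) = 4 + 3*(-43) = 4 - 129 = -125)
U(K) = -54
(1804 + 1/(Y(68, -120) + U(f))) + N(-41)/(-26650) = (1804 + 1/(-120 - 54)) - 125/(-26650) = (1804 + 1/(-174)) - 125*(-1/26650) = (1804 - 1/174) + 5/1066 = 313895/174 + 5/1066 = 83653235/46371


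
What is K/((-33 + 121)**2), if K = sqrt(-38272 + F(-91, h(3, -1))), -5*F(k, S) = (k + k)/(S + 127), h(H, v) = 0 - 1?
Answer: I*sqrt(8611135)/116160 ≈ 0.025262*I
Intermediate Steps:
h(H, v) = -1
F(k, S) = -2*k/(5*(127 + S)) (F(k, S) = -(k + k)/(5*(S + 127)) = -2*k/(5*(127 + S)))
K = I*sqrt(8611135)/15 (K = sqrt(-38272 - 2*(-91)/(635 + 5*(-1))) = sqrt(-38272 - 2*(-91)/(635 - 5)) = sqrt(-38272 - 2*(-91)/630) = sqrt(-38272 - 2*(-91)*1/630) = sqrt(-38272 + 13/45) = sqrt(-1722227/45) = I*sqrt(8611135)/15 ≈ 195.63*I)
K/((-33 + 121)**2) = (I*sqrt(8611135)/15)/((-33 + 121)**2) = (I*sqrt(8611135)/15)/(88**2) = (I*sqrt(8611135)/15)/7744 = (I*sqrt(8611135)/15)*(1/7744) = I*sqrt(8611135)/116160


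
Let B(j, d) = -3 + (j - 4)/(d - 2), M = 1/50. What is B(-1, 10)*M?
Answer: -29/400 ≈ -0.072500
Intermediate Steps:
M = 1/50 ≈ 0.020000
B(j, d) = -3 + (-4 + j)/(-2 + d)
B(-1, 10)*M = ((2 - 1 - 3*10)/(-2 + 10))*(1/50) = ((2 - 1 - 30)/8)*(1/50) = ((⅛)*(-29))*(1/50) = -29/8*1/50 = -29/400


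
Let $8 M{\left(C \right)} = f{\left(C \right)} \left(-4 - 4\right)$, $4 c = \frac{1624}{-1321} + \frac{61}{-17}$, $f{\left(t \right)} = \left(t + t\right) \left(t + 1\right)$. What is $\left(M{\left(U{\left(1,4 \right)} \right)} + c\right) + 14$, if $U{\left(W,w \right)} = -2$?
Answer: $\frac{790091}{89828} \approx 8.7956$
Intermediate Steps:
$f{\left(t \right)} = 2 t \left(1 + t\right)$
$c = - \frac{108189}{89828}$ ($c = \frac{\frac{1624}{-1321} + \frac{61}{-17}}{4} = \frac{1624 \left(- \frac{1}{1321}\right) + 61 \left(- \frac{1}{17}\right)}{4} = \frac{- \frac{1624}{1321} - \frac{61}{17}}{4} = \frac{1}{4} \left(- \frac{108189}{22457}\right) = - \frac{108189}{89828} \approx -1.2044$)
$M{\left(C \right)} = - 2 C \left(1 + C\right)$ ($M{\left(C \right)} = \frac{2 C \left(1 + C\right) \left(-4 - 4\right)}{8} = \frac{2 C \left(1 + C\right) \left(-8\right)}{8} = \frac{\left(-16\right) C \left(1 + C\right)}{8} = - 2 C \left(1 + C\right)$)
$\left(M{\left(U{\left(1,4 \right)} \right)} + c\right) + 14 = \left(\left(-2\right) \left(-2\right) \left(1 - 2\right) - \frac{108189}{89828}\right) + 14 = \left(\left(-2\right) \left(-2\right) \left(-1\right) - \frac{108189}{89828}\right) + 14 = \left(-4 - \frac{108189}{89828}\right) + 14 = - \frac{467501}{89828} + 14 = \frac{790091}{89828}$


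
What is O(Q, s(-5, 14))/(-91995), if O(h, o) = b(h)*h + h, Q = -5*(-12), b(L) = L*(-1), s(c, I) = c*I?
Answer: 236/6133 ≈ 0.038480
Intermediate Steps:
s(c, I) = I*c
b(L) = -L
Q = 60
O(h, o) = h - h² (O(h, o) = (-h)*h + h = -h² + h = h - h²)
O(Q, s(-5, 14))/(-91995) = (60*(1 - 1*60))/(-91995) = (60*(1 - 60))*(-1/91995) = (60*(-59))*(-1/91995) = -3540*(-1/91995) = 236/6133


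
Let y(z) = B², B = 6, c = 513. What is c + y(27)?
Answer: 549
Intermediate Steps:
y(z) = 36 (y(z) = 6² = 36)
c + y(27) = 513 + 36 = 549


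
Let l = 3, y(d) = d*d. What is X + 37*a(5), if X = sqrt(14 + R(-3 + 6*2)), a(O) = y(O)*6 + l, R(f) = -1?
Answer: 5661 + sqrt(13) ≈ 5664.6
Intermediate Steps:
y(d) = d**2
a(O) = 3 + 6*O**2 (a(O) = O**2*6 + 3 = 6*O**2 + 3 = 3 + 6*O**2)
X = sqrt(13) (X = sqrt(14 - 1) = sqrt(13) ≈ 3.6056)
X + 37*a(5) = sqrt(13) + 37*(3 + 6*5**2) = sqrt(13) + 37*(3 + 6*25) = sqrt(13) + 37*(3 + 150) = sqrt(13) + 37*153 = sqrt(13) + 5661 = 5661 + sqrt(13)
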